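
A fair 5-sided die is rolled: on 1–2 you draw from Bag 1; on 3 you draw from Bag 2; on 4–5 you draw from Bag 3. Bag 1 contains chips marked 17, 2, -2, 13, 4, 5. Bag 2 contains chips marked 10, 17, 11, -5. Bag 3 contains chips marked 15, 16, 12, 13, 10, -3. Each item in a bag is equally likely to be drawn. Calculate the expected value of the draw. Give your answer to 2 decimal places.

E[X | Bag 1] = (17 + 2 − 2 + 13 + 4 + 5)/6 = 13/2
E[X | Bag 2] = (10 + 17 + 11 − 5)/4 = 33/4
E[X | Bag 3] = (15 + 16 + 12 + 13 + 10 − 3)/6 = 21/2
E[X] = (2/5)·13/2 + (1/5)·33/4 + (2/5)·21/2 = 169/20 ≈ 8.45

8.45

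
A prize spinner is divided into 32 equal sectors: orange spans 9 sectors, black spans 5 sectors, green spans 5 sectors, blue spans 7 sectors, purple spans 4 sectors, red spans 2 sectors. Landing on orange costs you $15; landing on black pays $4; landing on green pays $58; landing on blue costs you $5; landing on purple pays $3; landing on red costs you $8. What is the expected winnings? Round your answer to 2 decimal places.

E[payout] = (9/32)·(-15) + (5/32)·4 + (5/32)·58 + (7/32)·(-5) + (4/32)·3 + (2/32)·(-8) = 17/4
≈ $4.25

$4.25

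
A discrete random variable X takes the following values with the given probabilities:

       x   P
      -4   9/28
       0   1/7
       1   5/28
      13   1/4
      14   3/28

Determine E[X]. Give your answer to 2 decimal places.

E[X] = (9/28)·(-4) + (1/7)·0 + (5/28)·1 + (1/4)·13 + (3/28)·14
     = 51/14 ≈ 3.64

3.64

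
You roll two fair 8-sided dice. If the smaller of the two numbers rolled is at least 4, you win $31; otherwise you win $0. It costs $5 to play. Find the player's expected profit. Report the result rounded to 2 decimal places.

E[payout] = (39/64)·0 + (25/64)·31 = 775/64
Expected profit = 775/64 − 5 = 455/64 ≈ $7.11

$7.11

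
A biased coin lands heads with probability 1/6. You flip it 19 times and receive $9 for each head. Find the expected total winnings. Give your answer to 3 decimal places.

E[#heads] = 19·1/6 = 19/6 (linearity over flips).
E[winnings] = 9·19/6 = 57/2.
≈ 28.500

$28.500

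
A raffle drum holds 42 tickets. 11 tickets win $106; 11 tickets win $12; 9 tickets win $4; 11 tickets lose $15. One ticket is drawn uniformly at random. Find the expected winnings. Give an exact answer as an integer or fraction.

167/6 dollars

E[payout] = (11/42)·106 + (11/42)·12 + (9/42)·4 + (11/42)·(-15) = 167/6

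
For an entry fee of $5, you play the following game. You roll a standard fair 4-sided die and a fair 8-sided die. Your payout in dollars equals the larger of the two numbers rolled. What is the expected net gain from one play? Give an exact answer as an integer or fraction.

Distribution of the larger of the two numbers rolled: 1 w.p. 1/32, 2 w.p. 3/32, 3 w.p. 5/32, 4 w.p. 7/32, 5 w.p. 1/8, 6 w.p. 1/8, …
E[payout] = (1/32)·1 + (3/32)·2 + (5/32)·3 + (7/32)·4 + (1/8)·5 + (1/8)·6 + (1/8)·7 + (1/8)·8 = 77/16
Expected profit = 77/16 − 5 = -3/16

-3/16 dollars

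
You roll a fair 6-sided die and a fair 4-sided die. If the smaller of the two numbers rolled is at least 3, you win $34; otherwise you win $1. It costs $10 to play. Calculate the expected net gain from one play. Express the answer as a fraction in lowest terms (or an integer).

E[payout] = (2/3)·1 + (1/3)·34 = 12
Expected profit = 12 − 10 = 2

$2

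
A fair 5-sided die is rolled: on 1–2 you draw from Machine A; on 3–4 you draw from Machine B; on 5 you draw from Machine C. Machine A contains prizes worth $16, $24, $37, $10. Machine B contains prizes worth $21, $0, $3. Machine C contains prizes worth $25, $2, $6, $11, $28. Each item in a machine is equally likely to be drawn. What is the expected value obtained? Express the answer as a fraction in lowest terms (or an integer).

E[X | Machine A] = (16 + 24 + 37 + 10)/4 = 87/4
E[X | Machine B] = (21 + 0 + 3)/3 = 8
E[X | Machine C] = (25 + 2 + 6 + 11 + 28)/5 = 72/5
E[X] = (2/5)·87/4 + (2/5)·8 + (1/5)·72/5 = 739/50

739/50 dollars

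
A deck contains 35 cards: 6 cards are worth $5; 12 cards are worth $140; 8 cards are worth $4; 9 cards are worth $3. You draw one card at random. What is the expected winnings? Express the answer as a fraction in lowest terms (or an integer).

1769/35 dollars

E[payout] = (6/35)·5 + (12/35)·140 + (8/35)·4 + (9/35)·3 = 1769/35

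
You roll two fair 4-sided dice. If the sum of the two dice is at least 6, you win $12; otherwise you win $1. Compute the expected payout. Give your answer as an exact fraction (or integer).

41/8 dollars

E[payout] = (5/8)·1 + (3/8)·12 = 41/8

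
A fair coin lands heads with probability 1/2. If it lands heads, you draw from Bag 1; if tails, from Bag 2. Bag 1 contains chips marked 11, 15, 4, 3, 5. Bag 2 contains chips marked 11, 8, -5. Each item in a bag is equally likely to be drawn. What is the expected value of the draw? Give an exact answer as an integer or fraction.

E[X | Bag 1] = (11 + 15 + 4 + 3 + 5)/5 = 38/5
E[X | Bag 2] = (11 + 8 − 5)/3 = 14/3
E[X] = (1/2)·38/5 + (1/2)·14/3 = 92/15

92/15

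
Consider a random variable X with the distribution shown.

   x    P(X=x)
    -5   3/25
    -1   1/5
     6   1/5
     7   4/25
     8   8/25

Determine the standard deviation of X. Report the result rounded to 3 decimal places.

E[X] = 102/25, E[X²] = 968/25
Var(X) = E[X²] − (E[X])² = 968/25 − 10404/625 = 13796/625
SD(X) = √(13796/625) ≈ 4.698

4.698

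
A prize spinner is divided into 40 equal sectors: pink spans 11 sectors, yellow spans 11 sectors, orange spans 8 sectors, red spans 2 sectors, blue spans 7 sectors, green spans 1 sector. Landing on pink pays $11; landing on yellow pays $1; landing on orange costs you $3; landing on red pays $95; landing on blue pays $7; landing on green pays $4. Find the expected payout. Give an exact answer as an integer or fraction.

351/40 dollars

E[payout] = (11/40)·11 + (11/40)·1 + (8/40)·(-3) + (2/40)·95 + (7/40)·7 + (1/40)·4 = 351/40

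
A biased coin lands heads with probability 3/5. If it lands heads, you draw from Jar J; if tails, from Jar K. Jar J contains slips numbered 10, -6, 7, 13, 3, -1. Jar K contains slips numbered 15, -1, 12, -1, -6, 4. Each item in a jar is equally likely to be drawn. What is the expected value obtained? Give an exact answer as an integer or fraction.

E[X | Jar J] = (10 − 6 + 7 + 13 + 3 − 1)/6 = 13/3
E[X | Jar K] = (15 − 1 + 12 − 1 − 6 + 4)/6 = 23/6
E[X] = (3/5)·13/3 + (2/5)·23/6 = 62/15

62/15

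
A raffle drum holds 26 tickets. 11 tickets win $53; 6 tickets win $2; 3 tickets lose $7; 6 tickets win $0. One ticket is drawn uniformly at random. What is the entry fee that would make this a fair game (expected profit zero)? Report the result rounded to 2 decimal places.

E[payout] = (11/26)·53 + (6/26)·2 + (3/26)·(-7) + (6/26)·0 = 287/13
Fair fee = E[payout] = 287/13 ≈ $22.08

$22.08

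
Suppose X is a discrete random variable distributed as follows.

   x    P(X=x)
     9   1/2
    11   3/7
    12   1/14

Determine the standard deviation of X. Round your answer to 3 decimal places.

E[X] = 141/14, E[X²] = 1437/14
Var(X) = E[X²] − (E[X])² = 1437/14 − 19881/196 = 237/196
SD(X) = √(237/196) ≈ 1.100

1.100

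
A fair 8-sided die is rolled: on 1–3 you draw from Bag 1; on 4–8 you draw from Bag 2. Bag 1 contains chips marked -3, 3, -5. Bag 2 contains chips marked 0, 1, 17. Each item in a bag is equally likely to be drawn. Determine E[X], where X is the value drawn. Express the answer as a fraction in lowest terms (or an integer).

E[X | Bag 1] = (-3 + 3 − 5)/3 = -5/3
E[X | Bag 2] = (0 + 1 + 17)/3 = 6
E[X] = (3/8)·(-5/3) + (5/8)·6 = 25/8

25/8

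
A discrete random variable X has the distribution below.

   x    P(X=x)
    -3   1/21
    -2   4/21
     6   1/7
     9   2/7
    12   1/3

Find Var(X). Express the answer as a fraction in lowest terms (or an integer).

E[X] = (1/21)·(-3) + (4/21)·(-2) + (1/7)·6 + (2/7)·9 + (1/3)·12 = 145/21
E[X²] = (1/21)·9 + (4/21)·4 + (1/7)·36 + (2/7)·81 + (1/3)·144 = 1627/21
Var(X) = 1627/21 − (145/21)² = 13142/441

13142/441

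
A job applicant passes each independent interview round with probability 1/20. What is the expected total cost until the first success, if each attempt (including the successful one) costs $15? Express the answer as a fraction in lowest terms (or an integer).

E[#attempts] = 1/p = 20; E[cost] = 15·20 = 300.

$300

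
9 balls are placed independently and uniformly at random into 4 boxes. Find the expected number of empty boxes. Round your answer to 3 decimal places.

0.300

Let Xⱼ=1 if box j is empty. P(Xⱼ=1) = ((4-1)/4)^9 = 19683/262144.
By linearity, E[#empty] = 4·19683/262144 = 19683/65536.
≈ 0.300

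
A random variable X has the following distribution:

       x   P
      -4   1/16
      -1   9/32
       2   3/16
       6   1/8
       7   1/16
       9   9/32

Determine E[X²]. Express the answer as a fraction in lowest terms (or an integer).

259/8

E[X²] = (1/16)·16 + (9/32)·1 + (3/16)·4 + (1/8)·36 + (1/16)·49 + (9/32)·81
     = 259/8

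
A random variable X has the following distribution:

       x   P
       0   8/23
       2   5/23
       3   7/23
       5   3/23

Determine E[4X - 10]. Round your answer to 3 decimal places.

-2.000

E[4x-10] = (8/23)·(-10) + (5/23)·(-2) + (7/23)·2 + (3/23)·10
     = -2 ≈ -2.000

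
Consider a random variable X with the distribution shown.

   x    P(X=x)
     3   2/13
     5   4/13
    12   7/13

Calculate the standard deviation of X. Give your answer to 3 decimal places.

3.875

E[X] = 110/13, E[X²] = 1126/13
Var(X) = E[X²] − (E[X])² = 1126/13 − 12100/169 = 2538/169
SD(X) = √(2538/169) ≈ 3.875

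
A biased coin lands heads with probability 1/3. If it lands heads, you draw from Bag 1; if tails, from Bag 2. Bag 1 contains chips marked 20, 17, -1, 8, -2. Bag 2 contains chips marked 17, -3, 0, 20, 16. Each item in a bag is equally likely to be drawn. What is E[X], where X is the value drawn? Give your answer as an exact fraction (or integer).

142/15

E[X | Bag 1] = (20 + 17 − 1 + 8 − 2)/5 = 42/5
E[X | Bag 2] = (17 − 3 + 0 + 20 + 16)/5 = 10
E[X] = (1/3)·42/5 + (2/3)·10 = 142/15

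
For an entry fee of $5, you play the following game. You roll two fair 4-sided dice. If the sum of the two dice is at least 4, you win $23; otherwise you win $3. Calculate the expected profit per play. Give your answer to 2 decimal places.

E[payout] = (3/16)·3 + (13/16)·23 = 77/4
Expected profit = 77/4 − 5 = 57/4 ≈ $14.25

$14.25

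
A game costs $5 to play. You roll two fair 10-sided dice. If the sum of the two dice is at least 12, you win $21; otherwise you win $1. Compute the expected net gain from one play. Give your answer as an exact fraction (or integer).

$5

E[payout] = (11/20)·1 + (9/20)·21 = 10
Expected profit = 10 − 5 = 5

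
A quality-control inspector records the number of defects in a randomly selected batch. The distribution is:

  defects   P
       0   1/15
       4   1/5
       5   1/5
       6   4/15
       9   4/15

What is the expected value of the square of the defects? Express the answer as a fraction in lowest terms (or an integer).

E[X²] = (1/15)·0 + (1/5)·16 + (1/5)·25 + (4/15)·36 + (4/15)·81
     = 197/5

197/5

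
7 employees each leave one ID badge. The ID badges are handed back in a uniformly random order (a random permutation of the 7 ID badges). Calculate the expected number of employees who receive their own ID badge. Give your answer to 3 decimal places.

1.000

Let Xᵢ = 1 if person i gets their own ID badge. For each i, P(Xᵢ=1) = 1/7.
By linearity of expectation, E[X₁+…+X_7] = 7·(1/7) = 1.
≈ 1.000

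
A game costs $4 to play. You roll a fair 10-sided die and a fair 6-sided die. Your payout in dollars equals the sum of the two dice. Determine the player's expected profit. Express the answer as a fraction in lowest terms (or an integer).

Distribution of the sum of the two dice: 2 w.p. 1/60, 3 w.p. 1/30, 4 w.p. 1/20, 5 w.p. 1/15, 6 w.p. 1/12, 7 w.p. 1/10, …
E[payout] = (1/60)·2 + (1/30)·3 + (1/20)·4 + (1/15)·5 + (1/12)·6 + (1/10)·7 + (1/10)·8 + (1/10)·9 + (1/10)·10 + (1/10)·11 + (1/12)·12 + (1/15)·13 + (1/20)·14 + (1/30)·15 + (1/60)·16 = 9
Expected profit = 9 − 4 = 5

$5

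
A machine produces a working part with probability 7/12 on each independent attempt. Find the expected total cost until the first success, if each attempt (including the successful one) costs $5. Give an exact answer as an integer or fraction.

60/7 dollars

E[#attempts] = 1/p = 12/7; E[cost] = 5·12/7 = 60/7.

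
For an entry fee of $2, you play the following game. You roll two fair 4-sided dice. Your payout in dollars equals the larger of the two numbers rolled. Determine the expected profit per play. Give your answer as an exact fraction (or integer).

Distribution of the larger of the two numbers rolled: 1 w.p. 1/16, 2 w.p. 3/16, 3 w.p. 5/16, 4 w.p. 7/16
E[payout] = (1/16)·1 + (3/16)·2 + (5/16)·3 + (7/16)·4 = 25/8
Expected profit = 25/8 − 2 = 9/8

9/8 dollars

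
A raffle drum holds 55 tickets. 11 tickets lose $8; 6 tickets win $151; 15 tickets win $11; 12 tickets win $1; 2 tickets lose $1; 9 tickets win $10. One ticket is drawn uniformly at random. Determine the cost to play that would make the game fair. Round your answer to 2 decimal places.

E[payout] = (11/55)·(-8) + (6/55)·151 + (15/55)·11 + (12/55)·1 + (2/55)·(-1) + (9/55)·10 = 1083/55
Fair fee = E[payout] = 1083/55 ≈ $19.69

$19.69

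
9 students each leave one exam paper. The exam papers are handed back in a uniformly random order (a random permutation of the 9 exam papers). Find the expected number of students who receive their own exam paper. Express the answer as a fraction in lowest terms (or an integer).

Let Xᵢ = 1 if person i gets their own exam paper. For each i, P(Xᵢ=1) = 1/9.
By linearity of expectation, E[X₁+…+X_9] = 9·(1/9) = 1.

1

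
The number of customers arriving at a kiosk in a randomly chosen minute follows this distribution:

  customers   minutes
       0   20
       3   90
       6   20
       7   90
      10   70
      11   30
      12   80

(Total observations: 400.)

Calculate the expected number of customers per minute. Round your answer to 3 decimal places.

Total = 400, so P(customers=0) = 20/400, etc.
E[X] = (1/20)·0 + (9/40)·3 + (1/20)·6 + (9/40)·7 + (7/40)·10 + (3/40)·11 + (1/5)·12
     = 301/40 ≈ 7.525

7.525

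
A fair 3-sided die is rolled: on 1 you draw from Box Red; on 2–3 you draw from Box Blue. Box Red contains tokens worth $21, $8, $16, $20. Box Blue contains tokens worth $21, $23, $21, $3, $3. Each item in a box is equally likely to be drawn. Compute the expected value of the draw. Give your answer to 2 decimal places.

$14.88

E[X | Box Red] = (21 + 8 + 16 + 20)/4 = 65/4
E[X | Box Blue] = (21 + 23 + 21 + 3 + 3)/5 = 71/5
E[X] = (1/3)·65/4 + (2/3)·71/5 = 893/60 ≈ 14.88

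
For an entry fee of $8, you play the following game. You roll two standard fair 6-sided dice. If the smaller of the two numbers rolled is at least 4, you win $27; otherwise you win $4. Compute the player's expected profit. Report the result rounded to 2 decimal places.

$1.75

E[payout] = (3/4)·4 + (1/4)·27 = 39/4
Expected profit = 39/4 − 8 = 7/4 ≈ $1.75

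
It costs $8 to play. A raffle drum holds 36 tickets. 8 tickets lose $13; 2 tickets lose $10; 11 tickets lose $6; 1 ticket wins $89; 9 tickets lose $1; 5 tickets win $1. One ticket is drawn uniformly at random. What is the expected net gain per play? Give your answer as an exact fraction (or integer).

E[payout] = (8/36)·(-13) + (2/36)·(-10) + (11/36)·(-6) + (1/36)·89 + (9/36)·(-1) + (5/36)·1 = -35/12
Expected profit = -35/12 − 8 = -131/12

-131/12 dollars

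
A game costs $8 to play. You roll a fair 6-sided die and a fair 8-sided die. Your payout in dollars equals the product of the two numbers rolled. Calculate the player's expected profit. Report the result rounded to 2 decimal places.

Distribution of the product of the two numbers rolled: 1 w.p. 1/48, 2 w.p. 1/24, 3 w.p. 1/24, 4 w.p. 1/16, 5 w.p. 1/24, 6 w.p. 1/12, …
E[payout] = (1/48)·1 + (1/24)·2 + (1/24)·3 + (1/16)·4 + (1/24)·5 + (1/12)·6 + (1/48)·7 + (1/16)·8 + (1/48)·9 + (1/24)·10 + (1/12)·12 + (1/48)·14 + (1/24)·15 + (1/24)·16 + (1/24)·18 + (1/24)·20 + (1/48)·21 + (1/16)·24 + (1/48)·25 + (1/48)·28 + (1/24)·30 + (1/48)·32 + (1/48)·35 + (1/48)·36 + (1/48)·40 + (1/48)·42 + (1/48)·48 = 63/4
Expected profit = 63/4 − 8 = 31/4 ≈ $7.75

$7.75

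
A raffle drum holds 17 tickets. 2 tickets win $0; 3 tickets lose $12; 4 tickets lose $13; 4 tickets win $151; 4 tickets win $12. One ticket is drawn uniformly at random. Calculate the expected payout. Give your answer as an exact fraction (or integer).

E[payout] = (2/17)·0 + (3/17)·(-12) + (4/17)·(-13) + (4/17)·151 + (4/17)·12 = 564/17

564/17 dollars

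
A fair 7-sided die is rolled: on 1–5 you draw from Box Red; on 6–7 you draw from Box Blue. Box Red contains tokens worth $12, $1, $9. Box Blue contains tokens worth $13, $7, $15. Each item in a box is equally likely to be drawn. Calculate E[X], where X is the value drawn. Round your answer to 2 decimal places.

$8.57

E[X | Box Red] = (12 + 1 + 9)/3 = 22/3
E[X | Box Blue] = (13 + 7 + 15)/3 = 35/3
E[X] = (5/7)·22/3 + (2/7)·35/3 = 60/7 ≈ 8.57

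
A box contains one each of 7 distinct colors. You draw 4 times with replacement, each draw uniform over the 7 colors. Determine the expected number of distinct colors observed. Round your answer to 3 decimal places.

3.222

Let Xⱼ=1 if type j appears at least once. P(Xⱼ=1) = 1 − ((7−1)/7)^4 = 1105/2401.
E[#distinct] = 7·1105/2401 = 1105/343.
≈ 3.222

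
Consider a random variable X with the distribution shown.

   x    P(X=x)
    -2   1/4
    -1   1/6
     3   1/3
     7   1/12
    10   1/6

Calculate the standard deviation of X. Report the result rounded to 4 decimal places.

E[X] = 31/12, E[X²] = 299/12
Var(X) = E[X²] − (E[X])² = 299/12 − 961/144 = 2627/144
SD(X) = √(2627/144) ≈ 4.2712

4.2712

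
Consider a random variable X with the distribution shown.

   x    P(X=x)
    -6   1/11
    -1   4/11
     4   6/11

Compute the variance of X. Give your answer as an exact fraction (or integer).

E[X] = (1/11)·(-6) + (4/11)·(-1) + (6/11)·4 = 14/11
E[X²] = (1/11)·36 + (4/11)·1 + (6/11)·16 = 136/11
Var(X) = 136/11 − (14/11)² = 1300/121

1300/121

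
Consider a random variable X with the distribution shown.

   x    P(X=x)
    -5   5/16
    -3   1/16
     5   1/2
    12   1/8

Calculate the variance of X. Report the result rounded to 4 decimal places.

33.8125

E[X] = (5/16)·(-5) + (1/16)·(-3) + (1/2)·5 + (1/8)·12 = 9/4
E[X²] = (5/16)·25 + (1/16)·9 + (1/2)·25 + (1/8)·144 = 311/8
Var(X) = 311/8 − (9/4)² = 541/16 ≈ 33.8125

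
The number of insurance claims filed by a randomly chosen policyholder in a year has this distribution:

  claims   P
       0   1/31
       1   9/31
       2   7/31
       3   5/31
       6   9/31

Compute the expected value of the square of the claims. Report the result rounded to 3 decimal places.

13.097

E[X²] = (1/31)·0 + (9/31)·1 + (7/31)·4 + (5/31)·9 + (9/31)·36
     = 406/31 ≈ 13.097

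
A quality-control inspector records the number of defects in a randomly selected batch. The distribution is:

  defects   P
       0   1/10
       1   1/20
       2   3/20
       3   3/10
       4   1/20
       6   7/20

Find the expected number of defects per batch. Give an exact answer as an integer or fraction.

E[X] = (1/10)·0 + (1/20)·1 + (3/20)·2 + (3/10)·3 + (1/20)·4 + (7/20)·6
     = 71/20

71/20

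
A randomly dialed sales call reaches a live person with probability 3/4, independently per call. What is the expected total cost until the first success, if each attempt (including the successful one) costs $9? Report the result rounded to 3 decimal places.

$12.000

E[#attempts] = 1/p = 4/3; E[cost] = 9·4/3 = 12.
≈ 12.000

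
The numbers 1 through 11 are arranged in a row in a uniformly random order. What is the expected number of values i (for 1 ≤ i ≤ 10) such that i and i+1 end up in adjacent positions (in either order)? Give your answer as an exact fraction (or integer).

For each i ∈ {1,…,10}, let Xᵢ = 1 if i and i+1 are adjacent. P(Xᵢ=1) = 2·(11−1)!/11! = 2/11.
By linearity, E[ΣXᵢ] = (10)·(2/11) = 20/11.

20/11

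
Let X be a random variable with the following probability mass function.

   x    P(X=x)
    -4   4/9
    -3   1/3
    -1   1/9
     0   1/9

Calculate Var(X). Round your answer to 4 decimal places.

1.8765

E[X] = (4/9)·(-4) + (1/3)·(-3) + (1/9)·(-1) + (1/9)·0 = -26/9
E[X²] = (4/9)·16 + (1/3)·9 + (1/9)·1 + (1/9)·0 = 92/9
Var(X) = 92/9 − (-26/9)² = 152/81 ≈ 1.8765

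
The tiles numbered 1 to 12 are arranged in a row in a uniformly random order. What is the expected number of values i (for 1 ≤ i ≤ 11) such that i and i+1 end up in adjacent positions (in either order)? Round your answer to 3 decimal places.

1.833

For each i ∈ {1,…,11}, let Xᵢ = 1 if i and i+1 are adjacent. P(Xᵢ=1) = 2·(12−1)!/12! = 2/12.
By linearity, E[ΣXᵢ] = (11)·(2/12) = 11/6.
≈ 1.833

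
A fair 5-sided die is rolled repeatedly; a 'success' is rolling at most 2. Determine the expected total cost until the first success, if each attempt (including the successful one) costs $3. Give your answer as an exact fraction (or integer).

15/2 dollars

E[#attempts] = 1/p = 5/2; E[cost] = 3·5/2 = 15/2.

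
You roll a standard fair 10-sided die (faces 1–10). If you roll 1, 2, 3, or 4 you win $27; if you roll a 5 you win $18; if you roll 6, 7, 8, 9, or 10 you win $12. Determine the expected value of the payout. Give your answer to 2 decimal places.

E[payout] = (1/2)·12 + (1/10)·18 + (2/5)·27 = 93/5
≈ $18.60

$18.60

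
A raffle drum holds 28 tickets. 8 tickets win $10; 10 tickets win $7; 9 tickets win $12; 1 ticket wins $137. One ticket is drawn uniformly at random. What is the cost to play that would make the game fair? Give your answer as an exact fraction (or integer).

395/28 dollars

E[payout] = (8/28)·10 + (10/28)·7 + (9/28)·12 + (1/28)·137 = 395/28
Fair fee = E[payout] = 395/28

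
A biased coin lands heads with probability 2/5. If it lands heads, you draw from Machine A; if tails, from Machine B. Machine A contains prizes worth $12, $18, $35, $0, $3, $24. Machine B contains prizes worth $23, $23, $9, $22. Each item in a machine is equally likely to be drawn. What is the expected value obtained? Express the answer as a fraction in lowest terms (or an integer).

E[X | Machine A] = (12 + 18 + 35 + 0 + 3 + 24)/6 = 46/3
E[X | Machine B] = (23 + 23 + 9 + 22)/4 = 77/4
E[X] = (2/5)·46/3 + (3/5)·77/4 = 1061/60

1061/60 dollars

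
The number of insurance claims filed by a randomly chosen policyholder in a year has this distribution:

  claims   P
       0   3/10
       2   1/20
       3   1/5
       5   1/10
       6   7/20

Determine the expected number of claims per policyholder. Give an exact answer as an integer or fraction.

33/10

E[X] = (3/10)·0 + (1/20)·2 + (1/5)·3 + (1/10)·5 + (7/20)·6
     = 33/10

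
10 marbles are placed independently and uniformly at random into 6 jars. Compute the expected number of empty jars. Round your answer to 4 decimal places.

0.9690

Let Xⱼ=1 if jar j is empty. P(Xⱼ=1) = ((6-1)/6)^10 = 9765625/60466176.
By linearity, E[#empty] = 6·9765625/60466176 = 9765625/10077696.
≈ 0.9690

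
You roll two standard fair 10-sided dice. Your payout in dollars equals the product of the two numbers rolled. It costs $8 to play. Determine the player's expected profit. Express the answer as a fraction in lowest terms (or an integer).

89/4 dollars

Distribution of the product of the two numbers rolled: 1 w.p. 1/100, 2 w.p. 1/50, 3 w.p. 1/50, 4 w.p. 3/100, 5 w.p. 1/50, 6 w.p. 1/25, …
E[payout] = (1/100)·1 + (1/50)·2 + (1/50)·3 + (3/100)·4 + (1/50)·5 + (1/25)·6 + (1/50)·7 + (1/25)·8 + (3/100)·9 + (1/25)·10 + (1/25)·12 + (1/50)·14 + (1/50)·15 + (3/100)·16 + (1/25)·18 + (1/25)·20 + (1/50)·21 + (1/25)·24 + (1/100)·25 + (1/50)·27 + (1/50)·28 + (1/25)·30 + (1/50)·32 + (1/50)·35 + (3/100)·36 + (1/25)·40 + (1/50)·42 + (1/50)·45 + (1/50)·48 + (1/100)·49 + (1/50)·50 + (1/50)·54 + (1/50)·56 + (1/50)·60 + (1/50)·63 + (1/100)·64 + (1/50)·70 + (1/50)·72 + (1/50)·80 + (1/100)·81 + (1/50)·90 + (1/100)·100 = 121/4
Expected profit = 121/4 − 8 = 89/4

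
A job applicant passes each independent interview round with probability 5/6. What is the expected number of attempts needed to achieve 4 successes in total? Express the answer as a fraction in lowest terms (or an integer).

24/5

By linearity (sum of 4 independent geometric waits), E[trials] = 4/p = 4/(5/6) = 24/5.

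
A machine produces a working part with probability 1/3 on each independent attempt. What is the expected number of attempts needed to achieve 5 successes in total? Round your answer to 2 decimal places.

15.00

By linearity (sum of 5 independent geometric waits), E[trials] = 5/p = 5/(1/3) = 15.
≈ 15.00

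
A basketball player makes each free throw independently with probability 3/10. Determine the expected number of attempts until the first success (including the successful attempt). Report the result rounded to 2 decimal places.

For a geometric distribution, E[trials] = 1/p = 1/(3/10) = 10/3.
≈ 3.33

3.33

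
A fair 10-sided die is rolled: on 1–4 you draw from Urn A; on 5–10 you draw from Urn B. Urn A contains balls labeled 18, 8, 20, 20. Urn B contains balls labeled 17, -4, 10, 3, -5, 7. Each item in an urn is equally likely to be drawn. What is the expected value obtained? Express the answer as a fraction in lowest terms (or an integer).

E[X | Urn A] = (18 + 8 + 20 + 20)/4 = 33/2
E[X | Urn B] = (17 − 4 + 10 + 3 − 5 + 7)/6 = 14/3
E[X] = (2/5)·33/2 + (3/5)·14/3 = 47/5

47/5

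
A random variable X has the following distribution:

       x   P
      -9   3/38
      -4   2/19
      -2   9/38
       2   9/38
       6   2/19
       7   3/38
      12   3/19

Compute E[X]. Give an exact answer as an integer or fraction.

E[X] = (3/38)·(-9) + (2/19)·(-4) + (9/38)·(-2) + (9/38)·2 + (2/19)·6 + (3/38)·7 + (3/19)·12
     = 37/19

37/19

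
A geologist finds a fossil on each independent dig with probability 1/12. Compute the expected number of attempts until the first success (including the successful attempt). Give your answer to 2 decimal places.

12.00

For a geometric distribution, E[trials] = 1/p = 1/(1/12) = 12.
≈ 12.00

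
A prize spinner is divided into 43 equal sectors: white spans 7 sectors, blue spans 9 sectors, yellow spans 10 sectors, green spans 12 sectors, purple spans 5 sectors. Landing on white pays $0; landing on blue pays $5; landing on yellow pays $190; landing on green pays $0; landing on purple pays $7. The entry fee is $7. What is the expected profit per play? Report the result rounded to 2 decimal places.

E[payout] = (7/43)·0 + (9/43)·5 + (10/43)·190 + (12/43)·0 + (5/43)·7 = 1980/43
Expected profit = 1980/43 − 7 = 1679/43 ≈ $39.05

$39.05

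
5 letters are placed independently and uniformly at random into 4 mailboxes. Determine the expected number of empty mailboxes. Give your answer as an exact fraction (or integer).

Let Xⱼ=1 if mailbox j is empty. P(Xⱼ=1) = ((4-1)/4)^5 = 243/1024.
By linearity, E[#empty] = 4·243/1024 = 243/256.

243/256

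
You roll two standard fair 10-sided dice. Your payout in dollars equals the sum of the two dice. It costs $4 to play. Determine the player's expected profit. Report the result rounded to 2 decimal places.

$7.00

Distribution of the sum of the two dice: 2 w.p. 1/100, 3 w.p. 1/50, 4 w.p. 3/100, 5 w.p. 1/25, 6 w.p. 1/20, 7 w.p. 3/50, …
E[payout] = (1/100)·2 + (1/50)·3 + (3/100)·4 + (1/25)·5 + (1/20)·6 + (3/50)·7 + (7/100)·8 + (2/25)·9 + (9/100)·10 + (1/10)·11 + (9/100)·12 + (2/25)·13 + (7/100)·14 + (3/50)·15 + (1/20)·16 + (1/25)·17 + (3/100)·18 + (1/50)·19 + (1/100)·20 = 11
Expected profit = 11 − 4 = 7 ≈ $7.00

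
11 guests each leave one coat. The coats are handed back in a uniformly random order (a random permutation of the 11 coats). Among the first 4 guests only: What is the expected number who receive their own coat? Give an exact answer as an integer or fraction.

4/11

Let Xᵢ = 1 if person i gets their own coat. For each i, P(Xᵢ=1) = 1/11.
By linearity of expectation, E[X₁+…+X_4] = 4·(1/11) = 4/11.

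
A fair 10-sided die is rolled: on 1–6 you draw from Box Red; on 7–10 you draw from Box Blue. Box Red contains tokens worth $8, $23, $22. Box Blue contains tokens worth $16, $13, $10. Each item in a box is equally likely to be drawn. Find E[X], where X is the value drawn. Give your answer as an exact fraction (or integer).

E[X | Box Red] = (8 + 23 + 22)/3 = 53/3
E[X | Box Blue] = (16 + 13 + 10)/3 = 13
E[X] = (3/5)·53/3 + (2/5)·13 = 79/5

79/5 dollars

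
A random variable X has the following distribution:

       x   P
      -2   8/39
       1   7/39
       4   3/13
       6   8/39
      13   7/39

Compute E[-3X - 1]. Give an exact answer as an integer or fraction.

-179/13

E[-3x-1] = (8/39)·5 + (7/39)·(-4) + (3/13)·(-13) + (8/39)·(-19) + (7/39)·(-40)
     = -179/13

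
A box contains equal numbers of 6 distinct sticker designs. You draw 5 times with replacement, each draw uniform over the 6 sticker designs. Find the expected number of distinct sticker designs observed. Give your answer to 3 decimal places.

3.589

Let Xⱼ=1 if type j appears at least once. P(Xⱼ=1) = 1 − ((6−1)/6)^5 = 4651/7776.
E[#distinct] = 6·4651/7776 = 4651/1296.
≈ 3.589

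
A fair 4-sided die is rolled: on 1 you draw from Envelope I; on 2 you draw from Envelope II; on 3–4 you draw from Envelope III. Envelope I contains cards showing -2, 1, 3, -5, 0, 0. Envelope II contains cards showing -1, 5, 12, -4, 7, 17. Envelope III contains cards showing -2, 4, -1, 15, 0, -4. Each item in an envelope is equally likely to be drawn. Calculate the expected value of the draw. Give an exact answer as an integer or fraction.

E[X | Envelope I] = (-2 + 1 + 3 − 5 + 0 + 0)/6 = -1/2
E[X | Envelope II] = (-1 + 5 + 12 − 4 + 7 + 17)/6 = 6
E[X | Envelope III] = (-2 + 4 − 1 + 15 + 0 − 4)/6 = 2
E[X] = (1/4)·(-1/2) + (1/4)·6 + (1/2)·2 = 19/8

19/8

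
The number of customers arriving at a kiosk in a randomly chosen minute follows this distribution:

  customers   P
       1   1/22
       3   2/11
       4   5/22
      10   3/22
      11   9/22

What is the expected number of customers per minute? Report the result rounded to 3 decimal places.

E[X] = (1/22)·1 + (2/11)·3 + (5/22)·4 + (3/22)·10 + (9/22)·11
     = 81/11 ≈ 7.364

7.364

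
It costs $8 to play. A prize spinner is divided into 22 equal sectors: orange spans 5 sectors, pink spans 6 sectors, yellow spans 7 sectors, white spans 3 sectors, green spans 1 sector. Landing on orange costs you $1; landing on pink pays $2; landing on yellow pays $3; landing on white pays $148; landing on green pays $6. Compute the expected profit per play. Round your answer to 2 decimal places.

E[payout] = (5/22)·(-1) + (6/22)·2 + (7/22)·3 + (3/22)·148 + (1/22)·6 = 239/11
Expected profit = 239/11 − 8 = 151/11 ≈ $13.73

$13.73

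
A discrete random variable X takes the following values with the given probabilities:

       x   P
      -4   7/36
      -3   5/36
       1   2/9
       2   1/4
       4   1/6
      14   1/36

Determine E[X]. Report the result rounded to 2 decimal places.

E[X] = (7/36)·(-4) + (5/36)·(-3) + (2/9)·1 + (1/4)·2 + (1/6)·4 + (1/36)·14
     = 7/12 ≈ 0.58

0.58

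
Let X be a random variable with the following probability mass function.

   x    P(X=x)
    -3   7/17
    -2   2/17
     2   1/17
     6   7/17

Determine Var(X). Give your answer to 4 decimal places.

17.9862

E[X] = (7/17)·(-3) + (2/17)·(-2) + (1/17)·2 + (7/17)·6 = 19/17
E[X²] = (7/17)·9 + (2/17)·4 + (1/17)·4 + (7/17)·36 = 327/17
Var(X) = 327/17 − (19/17)² = 5198/289 ≈ 17.9862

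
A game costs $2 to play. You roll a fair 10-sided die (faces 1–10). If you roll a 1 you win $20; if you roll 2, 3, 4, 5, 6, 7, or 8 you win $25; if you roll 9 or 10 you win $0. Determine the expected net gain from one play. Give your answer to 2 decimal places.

$17.50

E[payout] = (1/5)·0 + (1/10)·20 + (7/10)·25 = 39/2
Expected profit = 39/2 − 2 = 35/2 ≈ $17.50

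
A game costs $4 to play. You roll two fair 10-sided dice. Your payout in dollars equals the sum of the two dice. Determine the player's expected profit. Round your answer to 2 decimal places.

Distribution of the sum of the two dice: 2 w.p. 1/100, 3 w.p. 1/50, 4 w.p. 3/100, 5 w.p. 1/25, 6 w.p. 1/20, 7 w.p. 3/50, …
E[payout] = (1/100)·2 + (1/50)·3 + (3/100)·4 + (1/25)·5 + (1/20)·6 + (3/50)·7 + (7/100)·8 + (2/25)·9 + (9/100)·10 + (1/10)·11 + (9/100)·12 + (2/25)·13 + (7/100)·14 + (3/50)·15 + (1/20)·16 + (1/25)·17 + (3/100)·18 + (1/50)·19 + (1/100)·20 = 11
Expected profit = 11 − 4 = 7 ≈ $7.00

$7.00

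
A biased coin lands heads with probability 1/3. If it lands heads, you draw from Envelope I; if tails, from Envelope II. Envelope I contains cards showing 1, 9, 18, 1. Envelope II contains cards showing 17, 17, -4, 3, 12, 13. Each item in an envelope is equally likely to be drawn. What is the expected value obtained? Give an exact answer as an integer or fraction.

E[X | Envelope I] = (1 + 9 + 18 + 1)/4 = 29/4
E[X | Envelope II] = (17 + 17 − 4 + 3 + 12 + 13)/6 = 29/3
E[X] = (1/3)·29/4 + (2/3)·29/3 = 319/36

319/36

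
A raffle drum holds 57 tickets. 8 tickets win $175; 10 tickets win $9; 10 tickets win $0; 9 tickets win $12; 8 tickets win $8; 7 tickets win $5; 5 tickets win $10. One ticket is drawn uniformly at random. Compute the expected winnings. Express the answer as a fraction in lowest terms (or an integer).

E[payout] = (8/57)·175 + (10/57)·9 + (10/57)·0 + (9/57)·12 + (8/57)·8 + (7/57)·5 + (5/57)·10 = 1747/57

1747/57 dollars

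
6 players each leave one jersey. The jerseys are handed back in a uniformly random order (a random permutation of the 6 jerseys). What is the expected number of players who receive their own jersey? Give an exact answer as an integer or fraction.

Let Xᵢ = 1 if person i gets their own jersey. For each i, P(Xᵢ=1) = 1/6.
By linearity of expectation, E[X₁+…+X_6] = 6·(1/6) = 1.

1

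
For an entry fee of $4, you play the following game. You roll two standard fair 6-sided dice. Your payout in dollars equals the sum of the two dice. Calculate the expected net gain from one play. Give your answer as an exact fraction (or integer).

$3

Distribution of the sum of the two dice: 2 w.p. 1/36, 3 w.p. 1/18, 4 w.p. 1/12, 5 w.p. 1/9, 6 w.p. 5/36, 7 w.p. 1/6, …
E[payout] = (1/36)·2 + (1/18)·3 + (1/12)·4 + (1/9)·5 + (5/36)·6 + (1/6)·7 + (5/36)·8 + (1/9)·9 + (1/12)·10 + (1/18)·11 + (1/36)·12 = 7
Expected profit = 7 − 4 = 3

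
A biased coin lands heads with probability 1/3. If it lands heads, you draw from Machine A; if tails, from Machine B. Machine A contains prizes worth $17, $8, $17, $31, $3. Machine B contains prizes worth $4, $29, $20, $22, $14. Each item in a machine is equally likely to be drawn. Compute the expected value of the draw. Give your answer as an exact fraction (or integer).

254/15 dollars

E[X | Machine A] = (17 + 8 + 17 + 31 + 3)/5 = 76/5
E[X | Machine B] = (4 + 29 + 20 + 22 + 14)/5 = 89/5
E[X] = (1/3)·76/5 + (2/3)·89/5 = 254/15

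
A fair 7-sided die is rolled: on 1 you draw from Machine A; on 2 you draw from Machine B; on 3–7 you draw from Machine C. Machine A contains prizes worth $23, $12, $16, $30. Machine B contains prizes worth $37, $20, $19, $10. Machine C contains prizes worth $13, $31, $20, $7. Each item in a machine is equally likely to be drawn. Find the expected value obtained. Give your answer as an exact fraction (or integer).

261/14 dollars

E[X | Machine A] = (23 + 12 + 16 + 30)/4 = 81/4
E[X | Machine B] = (37 + 20 + 19 + 10)/4 = 43/2
E[X | Machine C] = (13 + 31 + 20 + 7)/4 = 71/4
E[X] = (1/7)·81/4 + (1/7)·43/2 + (5/7)·71/4 = 261/14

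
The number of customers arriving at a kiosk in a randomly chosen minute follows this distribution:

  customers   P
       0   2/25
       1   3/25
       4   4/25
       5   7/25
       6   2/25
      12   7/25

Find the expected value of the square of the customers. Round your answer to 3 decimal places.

52.880

E[X²] = (2/25)·0 + (3/25)·1 + (4/25)·16 + (7/25)·25 + (2/25)·36 + (7/25)·144
     = 1322/25 ≈ 52.880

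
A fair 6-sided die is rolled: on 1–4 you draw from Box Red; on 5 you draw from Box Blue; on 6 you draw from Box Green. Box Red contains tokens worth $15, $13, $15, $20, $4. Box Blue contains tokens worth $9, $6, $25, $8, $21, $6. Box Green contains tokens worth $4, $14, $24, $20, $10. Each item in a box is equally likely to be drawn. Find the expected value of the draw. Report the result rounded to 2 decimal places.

$13.42

E[X | Box Red] = (15 + 13 + 15 + 20 + 4)/5 = 67/5
E[X | Box Blue] = (9 + 6 + 25 + 8 + 21 + 6)/6 = 25/2
E[X | Box Green] = (4 + 14 + 24 + 20 + 10)/5 = 72/5
E[X] = (2/3)·67/5 + (1/6)·25/2 + (1/6)·72/5 = 161/12 ≈ 13.42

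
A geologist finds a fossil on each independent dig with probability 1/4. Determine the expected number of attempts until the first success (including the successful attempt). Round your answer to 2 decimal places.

4.00

For a geometric distribution, E[trials] = 1/p = 1/(1/4) = 4.
≈ 4.00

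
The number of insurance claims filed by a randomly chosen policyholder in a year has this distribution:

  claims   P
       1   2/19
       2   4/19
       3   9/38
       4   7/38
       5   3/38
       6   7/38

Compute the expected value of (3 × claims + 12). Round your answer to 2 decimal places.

E[3x+12] = (2/19)·15 + (4/19)·18 + (9/38)·21 + (7/38)·24 + (3/38)·27 + (7/38)·30
     = 426/19 ≈ 22.42

22.42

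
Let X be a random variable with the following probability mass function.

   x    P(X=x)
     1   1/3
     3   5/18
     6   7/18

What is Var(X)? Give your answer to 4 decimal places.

E[X] = (1/3)·1 + (5/18)·3 + (7/18)·6 = 7/2
E[X²] = (1/3)·1 + (5/18)·9 + (7/18)·36 = 101/6
Var(X) = 101/6 − (7/2)² = 55/12 ≈ 4.5833

4.5833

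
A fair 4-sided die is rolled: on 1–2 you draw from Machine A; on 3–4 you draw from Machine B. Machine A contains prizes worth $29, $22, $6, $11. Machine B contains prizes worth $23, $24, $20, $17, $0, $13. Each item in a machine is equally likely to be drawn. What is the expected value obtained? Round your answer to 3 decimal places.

E[X | Machine A] = (29 + 22 + 6 + 11)/4 = 17
E[X | Machine B] = (23 + 24 + 20 + 17 + 0 + 13)/6 = 97/6
E[X] = (1/2)·17 + (1/2)·97/6 = 199/12 ≈ 16.583

$16.583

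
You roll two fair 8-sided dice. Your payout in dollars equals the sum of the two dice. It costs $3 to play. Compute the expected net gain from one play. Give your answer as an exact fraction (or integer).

Distribution of the sum of the two dice: 2 w.p. 1/64, 3 w.p. 1/32, 4 w.p. 3/64, 5 w.p. 1/16, 6 w.p. 5/64, 7 w.p. 3/32, …
E[payout] = (1/64)·2 + (1/32)·3 + (3/64)·4 + (1/16)·5 + (5/64)·6 + (3/32)·7 + (7/64)·8 + (1/8)·9 + (7/64)·10 + (3/32)·11 + (5/64)·12 + (1/16)·13 + (3/64)·14 + (1/32)·15 + (1/64)·16 = 9
Expected profit = 9 − 3 = 6

$6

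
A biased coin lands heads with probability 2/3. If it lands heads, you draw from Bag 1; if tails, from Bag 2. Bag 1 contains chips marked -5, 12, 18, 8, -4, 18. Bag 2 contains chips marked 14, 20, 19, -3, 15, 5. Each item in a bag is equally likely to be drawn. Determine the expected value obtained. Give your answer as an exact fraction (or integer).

82/9

E[X | Bag 1] = (-5 + 12 + 18 + 8 − 4 + 18)/6 = 47/6
E[X | Bag 2] = (14 + 20 + 19 − 3 + 15 + 5)/6 = 35/3
E[X] = (2/3)·47/6 + (1/3)·35/3 = 82/9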